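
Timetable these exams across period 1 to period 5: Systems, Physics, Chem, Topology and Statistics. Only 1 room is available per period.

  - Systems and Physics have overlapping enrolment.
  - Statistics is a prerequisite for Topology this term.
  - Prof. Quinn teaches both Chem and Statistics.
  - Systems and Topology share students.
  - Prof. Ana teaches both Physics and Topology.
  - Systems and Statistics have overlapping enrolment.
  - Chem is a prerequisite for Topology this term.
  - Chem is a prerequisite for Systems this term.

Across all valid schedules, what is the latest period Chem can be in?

period 3

Downstream work caps Chem at period 4.
Chem at period 3 is achievable: Statistics=period 1, Chem=period 3, Systems=period 5, Physics=period 2, Topology=period 4.
Nothing later works — the conflict and capacity constraints rule out every period after period 3.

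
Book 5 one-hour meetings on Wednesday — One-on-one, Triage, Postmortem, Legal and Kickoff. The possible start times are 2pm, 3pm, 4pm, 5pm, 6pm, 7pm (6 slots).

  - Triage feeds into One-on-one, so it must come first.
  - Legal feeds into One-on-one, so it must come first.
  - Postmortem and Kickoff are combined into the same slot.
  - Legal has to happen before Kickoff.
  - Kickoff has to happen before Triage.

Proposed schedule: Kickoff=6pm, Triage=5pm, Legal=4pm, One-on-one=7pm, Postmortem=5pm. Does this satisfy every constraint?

Legal has to happen before Kickoff — holds.
Kickoff has to happen before Triage — violated.
Legal feeds into One-on-one, so it must come first — holds.
Triage feeds into One-on-one, so it must come first — holds.
Postmortem and Kickoff are combined into the same slot — violated.

Invalid. Kickoff has to happen before Triage.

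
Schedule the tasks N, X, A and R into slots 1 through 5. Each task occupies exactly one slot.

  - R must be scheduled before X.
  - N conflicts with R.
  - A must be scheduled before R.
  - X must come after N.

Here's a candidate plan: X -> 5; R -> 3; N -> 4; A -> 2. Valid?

Valid

N conflicts with R — holds.
X must come after N — holds.
R must be scheduled before X — holds.
A must be scheduled before R — holds.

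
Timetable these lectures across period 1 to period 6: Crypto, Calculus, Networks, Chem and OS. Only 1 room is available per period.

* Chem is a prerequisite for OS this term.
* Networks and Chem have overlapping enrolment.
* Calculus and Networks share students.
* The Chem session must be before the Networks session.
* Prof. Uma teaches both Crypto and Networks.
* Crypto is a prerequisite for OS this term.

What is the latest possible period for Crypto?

period 5

Downstream work caps Crypto at period 5.
Crypto at period 5 is achievable: Chem -> period 1; Networks -> period 2; Calculus -> period 3; Crypto -> period 5; OS -> period 6.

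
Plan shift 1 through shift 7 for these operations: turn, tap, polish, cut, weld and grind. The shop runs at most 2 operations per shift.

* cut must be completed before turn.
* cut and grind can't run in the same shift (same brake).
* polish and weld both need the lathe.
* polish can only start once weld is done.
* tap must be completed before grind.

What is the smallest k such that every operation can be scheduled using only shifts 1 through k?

The precedence chain requires at least 2 distinct shifts.
With at most 2 per shift and 6 operations, at least 3 shifts are needed.
3 works (last occupied shift: shift 3): for example turn -> shift 2; grind -> shift 3; cut -> shift 1; weld -> shift 2; tap -> shift 1; polish -> shift 3.

3 shifts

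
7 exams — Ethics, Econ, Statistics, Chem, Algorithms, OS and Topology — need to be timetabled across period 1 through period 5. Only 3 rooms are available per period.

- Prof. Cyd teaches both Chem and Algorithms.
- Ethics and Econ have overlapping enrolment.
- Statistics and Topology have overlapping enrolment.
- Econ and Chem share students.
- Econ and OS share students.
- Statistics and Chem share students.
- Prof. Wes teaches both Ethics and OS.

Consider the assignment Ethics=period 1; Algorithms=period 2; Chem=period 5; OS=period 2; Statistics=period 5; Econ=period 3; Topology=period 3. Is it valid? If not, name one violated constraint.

Econ and Chem share students — holds.
Statistics and Chem share students — violated.
Econ and OS share students — holds.
Only 3 rooms are available per period — holds.
Ethics and Econ have overlapping enrolment — holds.
Statistics and Topology have overlapping enrolment — holds.
Prof. Cyd teaches both Chem and Algorithms — holds.
Prof. Wes teaches both Ethics and OS — holds.

No — it violates: Statistics and Chem share students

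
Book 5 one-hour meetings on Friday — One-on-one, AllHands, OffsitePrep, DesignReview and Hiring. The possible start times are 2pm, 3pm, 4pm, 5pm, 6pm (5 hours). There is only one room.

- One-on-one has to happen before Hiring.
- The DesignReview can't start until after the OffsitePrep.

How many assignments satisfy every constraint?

Splitting on One-on-one: it can be 2pm (12), 3pm (9), 4pm (6), 5pm (3). Listing each branch's schedules as (AllHands, OffsitePrep, DesignReview, Hiring):
One-on-one=2pm: (3pm,4pm,5pm,6pm) (3pm,4pm,6pm,5pm) (3pm,5pm,6pm,4pm) (4pm,3pm,5pm,6pm) (4pm,3pm,6pm,5pm) (4pm,5pm,6pm,3pm) (5pm,3pm,4pm,6pm) (5pm,3pm,6pm,4pm) (5pm,4pm,6pm,3pm) (6pm,3pm,4pm,5pm) (6pm,3pm,5pm,4pm) (6pm,4pm,5pm,3pm) — 12.
One-on-one=3pm: (2pm,4pm,5pm,6pm) (2pm,4pm,6pm,5pm) (2pm,5pm,6pm,4pm) (4pm,2pm,5pm,6pm) (4pm,2pm,6pm,5pm) (5pm,2pm,4pm,6pm) (5pm,2pm,6pm,4pm) (6pm,2pm,4pm,5pm) (6pm,2pm,5pm,4pm) — 9.
One-on-one=4pm: (2pm,3pm,5pm,6pm) (2pm,3pm,6pm,5pm) (3pm,2pm,5pm,6pm) (3pm,2pm,6pm,5pm) (5pm,2pm,3pm,6pm) (6pm,2pm,3pm,5pm) — 6.
One-on-one=5pm: (2pm,3pm,4pm,6pm) (3pm,2pm,4pm,6pm) (4pm,2pm,3pm,6pm) — 3.
Summing: 12 + 9 + 6 + 3 = 30.

30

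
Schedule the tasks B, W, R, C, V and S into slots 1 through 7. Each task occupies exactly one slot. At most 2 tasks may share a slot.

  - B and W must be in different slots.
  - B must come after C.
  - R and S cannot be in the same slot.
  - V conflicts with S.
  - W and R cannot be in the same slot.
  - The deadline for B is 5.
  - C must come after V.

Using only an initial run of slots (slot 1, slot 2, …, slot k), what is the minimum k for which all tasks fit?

The precedence chain requires at least 3 distinct slots.
With at most 2 per slot and 6 tasks, at least 3 slots are needed.
3 works (last occupied slot: 3): for example R=2, B=3, V=1, W=1, S=3, C=2.

3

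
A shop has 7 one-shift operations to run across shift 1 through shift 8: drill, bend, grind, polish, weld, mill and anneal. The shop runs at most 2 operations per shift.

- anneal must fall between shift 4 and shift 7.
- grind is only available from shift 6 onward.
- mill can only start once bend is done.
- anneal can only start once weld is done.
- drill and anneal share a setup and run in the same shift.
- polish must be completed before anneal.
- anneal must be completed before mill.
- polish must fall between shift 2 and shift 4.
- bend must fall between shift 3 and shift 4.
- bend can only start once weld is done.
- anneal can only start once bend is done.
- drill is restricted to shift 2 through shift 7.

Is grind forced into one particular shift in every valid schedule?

grind can be shift 6 (e.g. bend=shift 3; polish=shift 2; mill=shift 5; grind=shift 6; weld=shift 1; drill=shift 4; anneal=shift 4) or shift 7 (e.g. polish=shift 2, anneal=shift 4, drill=shift 4, weld=shift 1, bend=shift 3, mill=shift 5, grind=shift 7).

No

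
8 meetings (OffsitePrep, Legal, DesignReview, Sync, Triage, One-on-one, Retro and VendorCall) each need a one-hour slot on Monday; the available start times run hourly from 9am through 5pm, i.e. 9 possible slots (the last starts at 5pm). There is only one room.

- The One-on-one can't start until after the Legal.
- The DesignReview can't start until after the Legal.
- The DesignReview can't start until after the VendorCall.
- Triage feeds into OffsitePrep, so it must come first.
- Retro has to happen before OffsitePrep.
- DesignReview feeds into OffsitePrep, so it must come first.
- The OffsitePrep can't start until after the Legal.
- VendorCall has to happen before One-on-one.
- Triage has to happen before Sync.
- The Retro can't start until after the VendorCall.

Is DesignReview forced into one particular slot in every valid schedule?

No

DesignReview can be 11am (e.g. Retro=1pm, DesignReview=11am, One-on-one=3pm, Sync=4pm, OffsitePrep=2pm, Legal=9am, Triage=12pm, VendorCall=10am) or 12pm (e.g. Legal=9am; OffsitePrep=2pm; DesignReview=12pm; One-on-one=3pm; Sync=4pm; Retro=1pm; VendorCall=10am; Triage=11am).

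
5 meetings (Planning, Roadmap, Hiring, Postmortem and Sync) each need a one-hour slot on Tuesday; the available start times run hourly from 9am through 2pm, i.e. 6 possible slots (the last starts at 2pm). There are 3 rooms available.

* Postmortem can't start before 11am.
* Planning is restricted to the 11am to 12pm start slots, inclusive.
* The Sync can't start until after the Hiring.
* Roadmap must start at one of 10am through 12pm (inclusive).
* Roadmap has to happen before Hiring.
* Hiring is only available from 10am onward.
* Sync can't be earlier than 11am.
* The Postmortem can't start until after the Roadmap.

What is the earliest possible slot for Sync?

12pm

Sync is available from 11am; precedence pushes Sync to at least 12pm.
Sync at 12pm is achievable: Hiring=11am, Roadmap=10am, Postmortem=11am, Planning=11am, Sync=12pm.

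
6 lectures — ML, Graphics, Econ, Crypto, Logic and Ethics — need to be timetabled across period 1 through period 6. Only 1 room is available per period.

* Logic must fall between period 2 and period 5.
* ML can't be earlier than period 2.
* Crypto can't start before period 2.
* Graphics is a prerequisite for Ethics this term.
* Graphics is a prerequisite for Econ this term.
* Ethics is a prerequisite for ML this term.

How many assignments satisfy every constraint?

48

Splitting on ML: it can be period 3 (4), period 4 (8), period 5 (12), period 6 (24). Listing each branch's schedules as (Graphics, Econ, Crypto, Logic, Ethics) by period number:
ML=period 3: (1,4,6,5,2) (1,5,6,4,2) (1,6,4,5,2) (1,6,5,4,2) — 4.
ML=period 4: (1,2,6,5,3) (1,3,6,5,2) (1,5,6,2,3) (1,5,6,3,2) (1,6,2,5,3) (1,6,3,5,2) (1,6,5,2,3) (1,6,5,3,2) — 8.
ML=period 5: (1,2,6,3,4) (1,2,6,4,3) (1,3,6,2,4) (1,3,6,4,2) (1,4,6,2,3) (1,4,6,3,2) (1,6,2,3,4) (1,6,2,4,3) (1,6,3,2,4) (1,6,3,4,2) (1,6,4,2,3) (1,6,4,3,2) — 12.
ML=period 6: (1,2,3,4,5) (1,2,3,5,4) (1,2,4,3,5) (1,2,4,5,3) (1,2,5,3,4) (1,2,5,4,3) (1,3,2,4,5) (1,3,2,5,4) (1,3,4,2,5) (1,3,4,5,2) (1,3,5,2,4) (1,3,5,4,2) (1,4,2,3,5) (1,4,2,5,3) (1,4,3,2,5) (1,4,3,5,2) (1,4,5,2,3) (1,4,5,3,2) (1,5,2,3,4) (1,5,2,4,3) (1,5,3,2,4) (1,5,3,4,2) (1,5,4,2,3) (1,5,4,3,2) — 24.
Summing: 4 + 8 + 12 + 24 = 48.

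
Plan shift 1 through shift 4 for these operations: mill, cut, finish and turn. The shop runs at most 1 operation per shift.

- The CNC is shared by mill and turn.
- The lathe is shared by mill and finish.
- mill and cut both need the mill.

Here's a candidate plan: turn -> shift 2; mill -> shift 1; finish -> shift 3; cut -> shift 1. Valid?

mill and cut both need the mill — violated.
The lathe is shared by mill and finish — holds.
The CNC is shared by mill and turn — holds.
The shop runs at most 1 operation per shift — violated.

No — it violates: The shop runs at most 1 operation per shift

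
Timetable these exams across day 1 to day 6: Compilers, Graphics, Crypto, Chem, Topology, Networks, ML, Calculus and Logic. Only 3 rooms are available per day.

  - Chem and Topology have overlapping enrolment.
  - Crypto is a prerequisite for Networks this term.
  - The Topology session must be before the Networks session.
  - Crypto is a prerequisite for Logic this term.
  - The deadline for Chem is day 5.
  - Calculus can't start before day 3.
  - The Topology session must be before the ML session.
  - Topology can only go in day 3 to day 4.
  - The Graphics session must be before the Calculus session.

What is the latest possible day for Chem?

day 5

Chem's own window allows nothing later than day 5.
Chem at day 5 is achievable: Crypto in day 1, Chem in day 5, ML in day 4, Calculus in day 3, Networks in day 4, Compilers in day 1, Topology in day 3, Graphics in day 1, Logic in day 2.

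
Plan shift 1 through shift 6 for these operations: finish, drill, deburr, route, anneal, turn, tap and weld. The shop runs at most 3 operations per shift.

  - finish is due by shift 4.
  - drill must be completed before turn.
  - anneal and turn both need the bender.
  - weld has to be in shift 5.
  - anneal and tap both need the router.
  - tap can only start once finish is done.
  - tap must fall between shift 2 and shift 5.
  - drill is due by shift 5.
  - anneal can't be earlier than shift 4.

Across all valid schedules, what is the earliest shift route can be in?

route at shift 1 is achievable: drill -> shift 1, deburr -> shift 2, weld -> shift 5, tap -> shift 2, anneal -> shift 4, turn -> shift 2, finish -> shift 1, route -> shift 1.

shift 1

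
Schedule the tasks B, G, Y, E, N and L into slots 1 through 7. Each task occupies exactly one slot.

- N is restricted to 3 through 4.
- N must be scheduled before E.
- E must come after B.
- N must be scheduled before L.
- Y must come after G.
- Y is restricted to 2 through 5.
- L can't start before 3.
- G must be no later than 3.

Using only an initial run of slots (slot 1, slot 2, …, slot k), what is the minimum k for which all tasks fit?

4 slots

The precedence chain requires at least 2 distinct slots.
Propagating the time windows through the other constraints, E can't land before 4, so the schedule must run through at least slot 4.
4 works (last occupied slot: 4): for example N=3, G=1, B=1, Y=2, L=4, E=4.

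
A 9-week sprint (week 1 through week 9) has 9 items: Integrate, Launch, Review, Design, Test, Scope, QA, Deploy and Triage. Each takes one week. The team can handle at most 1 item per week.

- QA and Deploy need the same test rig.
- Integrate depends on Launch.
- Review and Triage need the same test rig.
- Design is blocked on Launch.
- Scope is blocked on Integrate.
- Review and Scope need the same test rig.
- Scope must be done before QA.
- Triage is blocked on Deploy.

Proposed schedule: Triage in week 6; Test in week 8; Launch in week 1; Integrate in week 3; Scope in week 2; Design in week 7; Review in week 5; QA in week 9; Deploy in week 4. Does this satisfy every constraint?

The team can handle at most 1 item per week — holds.
QA and Deploy need the same test rig — holds.
Review and Scope need the same test rig — holds.
Review and Triage need the same test rig — holds.
Scope must be done before QA — holds.
Integrate depends on Launch — holds.
Triage is blocked on Deploy — holds.
Design is blocked on Launch — holds.
Scope is blocked on Integrate — violated.

Invalid. Scope is blocked on Integrate.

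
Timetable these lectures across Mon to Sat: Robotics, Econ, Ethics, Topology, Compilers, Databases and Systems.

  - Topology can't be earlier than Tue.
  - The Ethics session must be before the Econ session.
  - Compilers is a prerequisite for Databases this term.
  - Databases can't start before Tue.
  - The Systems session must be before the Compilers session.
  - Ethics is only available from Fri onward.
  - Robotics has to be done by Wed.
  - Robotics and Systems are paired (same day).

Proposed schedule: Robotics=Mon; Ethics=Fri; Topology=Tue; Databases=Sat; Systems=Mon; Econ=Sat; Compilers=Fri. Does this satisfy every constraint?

Robotics and Systems are paired (same day) — holds.
Robotics has to be done by Wed — holds.
The Ethics session must be before the Econ session — holds.
Databases can't start before Tue — holds.
Compilers is a prerequisite for Databases this term — holds.
The Systems session must be before the Compilers session — holds.
Ethics is only available from Fri onward — holds.
Topology can't be earlier than Tue — holds.

Yes, all constraints hold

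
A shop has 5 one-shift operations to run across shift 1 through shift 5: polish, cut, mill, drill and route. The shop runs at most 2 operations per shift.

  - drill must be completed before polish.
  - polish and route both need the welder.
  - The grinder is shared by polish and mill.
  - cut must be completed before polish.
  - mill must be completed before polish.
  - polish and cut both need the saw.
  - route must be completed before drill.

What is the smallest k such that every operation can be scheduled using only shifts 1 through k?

3

The precedence chain requires at least 3 distinct shifts.
With at most 2 per shift and 5 operations, at least 3 shifts are needed.
3 works (last occupied shift: shift 3): for example polish=shift 3; route=shift 1; mill=shift 2; drill=shift 2; cut=shift 1.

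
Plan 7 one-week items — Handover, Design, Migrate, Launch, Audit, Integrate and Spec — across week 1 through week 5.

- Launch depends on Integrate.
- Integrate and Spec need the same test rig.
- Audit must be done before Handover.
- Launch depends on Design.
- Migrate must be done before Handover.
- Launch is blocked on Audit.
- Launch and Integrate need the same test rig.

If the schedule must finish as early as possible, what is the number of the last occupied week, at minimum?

week 2

The precedence chain requires at least 2 distinct weeks.
2 works (last occupied week: week 2): for example Handover -> week 2; Design -> week 1; Launch -> week 2; Audit -> week 1; Migrate -> week 1; Integrate -> week 1; Spec -> week 2.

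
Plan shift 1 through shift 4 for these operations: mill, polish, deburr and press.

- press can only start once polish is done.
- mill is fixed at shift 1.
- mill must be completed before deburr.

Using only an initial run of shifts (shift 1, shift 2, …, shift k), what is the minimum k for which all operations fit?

The precedence chain requires at least 2 distinct shifts.
2 works (last occupied shift: shift 2): for example polish -> shift 1; press -> shift 2; mill -> shift 1; deburr -> shift 2.

2 shifts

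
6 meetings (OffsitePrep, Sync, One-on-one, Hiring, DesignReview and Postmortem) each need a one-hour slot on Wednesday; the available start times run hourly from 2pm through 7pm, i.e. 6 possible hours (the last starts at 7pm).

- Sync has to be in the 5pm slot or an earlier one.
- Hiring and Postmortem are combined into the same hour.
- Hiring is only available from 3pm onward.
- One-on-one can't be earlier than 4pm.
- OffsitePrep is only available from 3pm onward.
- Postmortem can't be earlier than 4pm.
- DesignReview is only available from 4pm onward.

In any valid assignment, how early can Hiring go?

4pm

Hiring is available from 3pm; Hiring must be in the same hour as Postmortem, which can't be before 4pm, so Hiring is at least 4pm.
Hiring at 4pm is achievable: Hiring -> 4pm; One-on-one -> 4pm; Sync -> 2pm; Postmortem -> 4pm; DesignReview -> 4pm; OffsitePrep -> 3pm.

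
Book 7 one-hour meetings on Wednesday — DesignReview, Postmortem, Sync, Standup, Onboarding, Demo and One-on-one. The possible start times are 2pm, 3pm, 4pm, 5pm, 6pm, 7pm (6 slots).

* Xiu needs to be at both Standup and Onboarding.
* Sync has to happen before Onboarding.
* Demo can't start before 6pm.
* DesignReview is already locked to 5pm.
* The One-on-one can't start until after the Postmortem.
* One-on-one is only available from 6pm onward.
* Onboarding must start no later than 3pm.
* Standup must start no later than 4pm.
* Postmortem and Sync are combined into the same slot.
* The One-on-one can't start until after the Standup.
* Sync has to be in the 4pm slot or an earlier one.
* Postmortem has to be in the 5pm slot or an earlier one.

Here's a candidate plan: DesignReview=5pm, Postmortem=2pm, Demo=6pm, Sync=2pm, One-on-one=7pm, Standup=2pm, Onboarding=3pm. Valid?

DesignReview is already locked to 5pm — holds.
Onboarding must start no later than 3pm — holds.
Postmortem has to be in the 5pm slot or an earlier one — holds.
Sync has to be in the 4pm slot or an earlier one — holds.
The One-on-one can't start until after the Postmortem — holds.
Postmortem and Sync are combined into the same slot — holds.
The One-on-one can't start until after the Standup — holds.
Standup must start no later than 4pm — holds.
One-on-one is only available from 6pm onward — holds.
Sync has to happen before Onboarding — holds.
Demo can't start before 6pm — holds.
Xiu needs to be at both Standup and Onboarding — holds.

Yes, all constraints hold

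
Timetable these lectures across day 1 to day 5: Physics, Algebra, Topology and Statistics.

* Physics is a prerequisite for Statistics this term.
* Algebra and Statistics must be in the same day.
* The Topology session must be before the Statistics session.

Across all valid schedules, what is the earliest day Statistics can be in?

day 2

Precedence pushes Statistics to at least day 2.
Statistics at day 2 is achievable: Statistics in day 2, Algebra in day 2, Physics in day 1, Topology in day 1.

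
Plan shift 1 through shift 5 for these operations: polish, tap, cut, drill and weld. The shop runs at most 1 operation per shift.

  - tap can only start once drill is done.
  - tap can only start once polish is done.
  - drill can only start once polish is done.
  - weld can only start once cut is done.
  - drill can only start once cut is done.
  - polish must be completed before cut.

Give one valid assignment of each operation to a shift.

tap -> shift 4, weld -> shift 5, polish -> shift 1, cut -> shift 2, drill -> shift 3

Checking: polish(shift 1) before tap(shift 4); cut(shift 2) before drill(shift 3); polish(shift 1) before drill(shift 3); cut(shift 2) before weld(shift 5); polish(shift 1) before cut(shift 2); drill(shift 3) before tap(shift 4); max 1 per shift (cap 1).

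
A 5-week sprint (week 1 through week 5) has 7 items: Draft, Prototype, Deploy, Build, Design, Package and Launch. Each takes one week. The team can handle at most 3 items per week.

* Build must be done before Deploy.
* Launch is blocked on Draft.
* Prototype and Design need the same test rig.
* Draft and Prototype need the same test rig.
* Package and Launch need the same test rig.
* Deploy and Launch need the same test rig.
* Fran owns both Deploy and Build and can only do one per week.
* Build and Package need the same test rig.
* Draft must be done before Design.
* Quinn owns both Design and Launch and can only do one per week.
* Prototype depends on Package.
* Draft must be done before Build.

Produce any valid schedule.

Launch in week 2; Design in week 3; Draft in week 1; Prototype in week 2; Package in week 1; Build in week 2; Deploy in week 3

Checking: Draft(week 1) before Design(week 3); Package(week 1) before Prototype(week 2); Draft(week 1) before Launch(week 2); Build(week 2) before Deploy(week 3); Draft(week 1) before Build(week 2); Prototype(week 2) != Design(week 3); Draft(week 1) != Prototype(week 2); Build(week 2) != Package(week 1); Design(week 3) != Launch(week 2); Package(week 1) != Launch(week 2); Deploy(week 3) != Build(week 2); Deploy(week 3) != Launch(week 2); max 3 per week (cap 3).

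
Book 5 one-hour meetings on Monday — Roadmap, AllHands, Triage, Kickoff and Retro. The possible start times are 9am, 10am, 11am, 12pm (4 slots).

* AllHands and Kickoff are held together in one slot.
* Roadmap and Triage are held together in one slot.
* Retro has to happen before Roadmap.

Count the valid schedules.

24

Splitting on Roadmap: it can be 10am (4), 11am (8), 12pm (12). Listing each branch's schedules as (AllHands, Triage, Kickoff, Retro):
Roadmap=10am: (9am,10am,9am,9am) (10am,10am,10am,9am) (11am,10am,11am,9am) (12pm,10am,12pm,9am) — 4.
Roadmap=11am: (9am,11am,9am,9am) (9am,11am,9am,10am) (10am,11am,10am,9am) (10am,11am,10am,10am) (11am,11am,11am,9am) (11am,11am,11am,10am) (12pm,11am,12pm,9am) (12pm,11am,12pm,10am) — 8.
Roadmap=12pm: (9am,12pm,9am,9am) (9am,12pm,9am,10am) (9am,12pm,9am,11am) (10am,12pm,10am,9am) (10am,12pm,10am,10am) (10am,12pm,10am,11am) (11am,12pm,11am,9am) (11am,12pm,11am,10am) (11am,12pm,11am,11am) (12pm,12pm,12pm,9am) (12pm,12pm,12pm,10am) (12pm,12pm,12pm,11am) — 12.
Summing: 4 + 8 + 12 = 24.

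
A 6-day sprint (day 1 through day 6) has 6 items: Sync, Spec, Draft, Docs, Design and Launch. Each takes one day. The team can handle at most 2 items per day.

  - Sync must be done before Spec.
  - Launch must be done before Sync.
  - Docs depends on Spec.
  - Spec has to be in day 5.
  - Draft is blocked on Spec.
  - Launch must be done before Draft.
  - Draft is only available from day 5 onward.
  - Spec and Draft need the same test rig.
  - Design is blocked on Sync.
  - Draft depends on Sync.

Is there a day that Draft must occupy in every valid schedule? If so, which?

Draft's window is day 5–day 6.
Spec is fixed at day 5, and Draft can't share a day with Spec.
So Draft must be day 6.

day 6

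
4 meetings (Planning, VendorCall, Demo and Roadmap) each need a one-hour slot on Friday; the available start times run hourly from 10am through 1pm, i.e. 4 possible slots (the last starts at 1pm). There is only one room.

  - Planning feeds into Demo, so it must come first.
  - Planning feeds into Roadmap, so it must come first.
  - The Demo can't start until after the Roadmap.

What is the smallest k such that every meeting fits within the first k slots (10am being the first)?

The precedence chain requires at least 3 distinct slots.
With at most 1 per slot and 4 meetings, at least 4 slots are needed.
4 works (last occupied slot: 1pm): for example Roadmap in 11am, VendorCall in 1pm, Planning in 10am, Demo in 12pm.

4 slots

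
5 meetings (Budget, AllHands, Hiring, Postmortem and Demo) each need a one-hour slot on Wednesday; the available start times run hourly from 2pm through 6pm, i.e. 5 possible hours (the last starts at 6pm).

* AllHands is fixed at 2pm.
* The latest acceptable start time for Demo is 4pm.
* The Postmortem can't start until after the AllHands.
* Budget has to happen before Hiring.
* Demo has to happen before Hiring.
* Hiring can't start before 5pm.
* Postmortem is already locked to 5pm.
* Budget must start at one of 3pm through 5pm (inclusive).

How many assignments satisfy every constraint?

Splitting on Budget: it can be 3pm (6), 4pm (6), 5pm (3). Listing each branch's schedules as (AllHands, Hiring, Postmortem, Demo):
Budget=3pm: (2pm,5pm,5pm,2pm) (2pm,5pm,5pm,3pm) (2pm,5pm,5pm,4pm) (2pm,6pm,5pm,2pm) (2pm,6pm,5pm,3pm) (2pm,6pm,5pm,4pm) — 6.
Budget=4pm: (2pm,5pm,5pm,2pm) (2pm,5pm,5pm,3pm) (2pm,5pm,5pm,4pm) (2pm,6pm,5pm,2pm) (2pm,6pm,5pm,3pm) (2pm,6pm,5pm,4pm) — 6.
Budget=5pm: (2pm,6pm,5pm,2pm) (2pm,6pm,5pm,3pm) (2pm,6pm,5pm,4pm) — 3.
Summing: 6 + 6 + 3 = 15.

15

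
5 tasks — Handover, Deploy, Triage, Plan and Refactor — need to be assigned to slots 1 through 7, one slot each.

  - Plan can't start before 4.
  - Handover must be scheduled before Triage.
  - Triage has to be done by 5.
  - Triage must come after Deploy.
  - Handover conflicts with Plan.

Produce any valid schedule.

Handover in 1, Deploy in 1, Triage in 2, Plan in 4, Refactor in 1

Checking: Deploy(1) before Triage(2); Handover(1) before Triage(2); Handover(1) != Plan(4); Triage=2 in [1,5]; Plan=4 in [4,7].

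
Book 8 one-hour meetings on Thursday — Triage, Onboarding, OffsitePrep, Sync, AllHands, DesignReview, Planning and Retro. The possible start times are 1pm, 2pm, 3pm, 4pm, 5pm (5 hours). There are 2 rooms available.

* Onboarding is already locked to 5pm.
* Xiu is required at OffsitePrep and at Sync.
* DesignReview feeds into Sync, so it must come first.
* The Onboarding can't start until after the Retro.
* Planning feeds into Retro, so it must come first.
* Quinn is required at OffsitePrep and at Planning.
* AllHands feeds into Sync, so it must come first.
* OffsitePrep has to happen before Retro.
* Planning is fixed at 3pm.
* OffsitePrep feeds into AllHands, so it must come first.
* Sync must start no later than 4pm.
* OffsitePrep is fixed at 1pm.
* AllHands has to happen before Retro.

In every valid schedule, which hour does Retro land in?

Planning is fixed at 3pm and must come before Retro, so Retro is at least 4pm.
Onboarding is fixed at 5pm and must come after Retro, so Retro is at most 4pm.
So Retro must be 4pm.

4pm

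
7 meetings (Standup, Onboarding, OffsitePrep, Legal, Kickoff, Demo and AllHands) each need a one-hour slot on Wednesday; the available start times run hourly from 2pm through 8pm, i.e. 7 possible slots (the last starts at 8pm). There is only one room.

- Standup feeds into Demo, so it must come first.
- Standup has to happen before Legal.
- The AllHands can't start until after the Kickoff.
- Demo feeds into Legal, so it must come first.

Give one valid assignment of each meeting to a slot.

Onboarding in 7pm; OffsitePrep in 8pm; Kickoff in 5pm; AllHands in 6pm; Demo in 3pm; Legal in 4pm; Standup in 2pm

Checking: Demo(3pm) before Legal(4pm); Standup(2pm) before Demo(3pm); Standup(2pm) before Legal(4pm); Kickoff(5pm) before AllHands(6pm); max 1 per slot (cap 1).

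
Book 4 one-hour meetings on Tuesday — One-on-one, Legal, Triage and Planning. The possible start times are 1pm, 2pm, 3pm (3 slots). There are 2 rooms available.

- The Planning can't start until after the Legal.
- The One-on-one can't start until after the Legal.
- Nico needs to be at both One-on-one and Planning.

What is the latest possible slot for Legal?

Downstream work caps Legal at 2pm.
Legal at 1pm is achievable: Triage=1pm; One-on-one=2pm; Legal=1pm; Planning=3pm.
Nothing later works — the conflict and capacity constraints rule out every slot after 1pm.

1pm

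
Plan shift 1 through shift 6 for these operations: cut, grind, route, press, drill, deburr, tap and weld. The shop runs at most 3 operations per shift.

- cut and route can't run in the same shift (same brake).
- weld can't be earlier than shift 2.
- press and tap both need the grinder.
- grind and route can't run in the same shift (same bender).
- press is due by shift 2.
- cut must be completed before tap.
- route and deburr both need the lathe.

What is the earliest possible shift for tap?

Precedence pushes tap to at least shift 2.
tap at shift 2 is achievable: press -> shift 1; weld -> shift 2; route -> shift 2; tap -> shift 2; drill -> shift 3; cut -> shift 1; grind -> shift 1; deburr -> shift 3.

shift 2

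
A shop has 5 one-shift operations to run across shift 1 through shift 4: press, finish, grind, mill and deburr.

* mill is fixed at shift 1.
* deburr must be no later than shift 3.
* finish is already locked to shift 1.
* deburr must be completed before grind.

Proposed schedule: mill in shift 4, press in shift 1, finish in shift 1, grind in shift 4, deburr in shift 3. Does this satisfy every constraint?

No. mill is fixed at shift 1 is not satisfied.

finish is already locked to shift 1 — holds.
mill is fixed at shift 1 — violated.
deburr must be no later than shift 3 — holds.
deburr must be completed before grind — holds.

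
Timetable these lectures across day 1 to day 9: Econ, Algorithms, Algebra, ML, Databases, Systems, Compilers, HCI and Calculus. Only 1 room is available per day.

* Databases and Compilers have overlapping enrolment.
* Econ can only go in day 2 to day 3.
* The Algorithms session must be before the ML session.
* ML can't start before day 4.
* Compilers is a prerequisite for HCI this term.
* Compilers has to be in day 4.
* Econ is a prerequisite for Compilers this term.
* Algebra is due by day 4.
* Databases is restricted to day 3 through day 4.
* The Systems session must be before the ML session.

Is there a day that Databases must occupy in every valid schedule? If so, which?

day 3

Databases's window is day 3–day 4.
Compilers is fixed at day 4, and Databases can't share a day with Compilers.
So Databases must be day 3.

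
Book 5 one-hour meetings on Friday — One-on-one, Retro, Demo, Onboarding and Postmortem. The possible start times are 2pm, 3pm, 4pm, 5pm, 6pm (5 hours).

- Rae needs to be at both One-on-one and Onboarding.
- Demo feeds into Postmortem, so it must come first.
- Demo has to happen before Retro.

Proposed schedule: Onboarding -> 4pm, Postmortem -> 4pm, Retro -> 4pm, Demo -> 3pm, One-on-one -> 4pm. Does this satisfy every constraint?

No — it violates: Rae needs to be at both One-on-one and Onboarding

Demo feeds into Postmortem, so it must come first — holds.
Rae needs to be at both One-on-one and Onboarding — violated.
Demo has to happen before Retro — holds.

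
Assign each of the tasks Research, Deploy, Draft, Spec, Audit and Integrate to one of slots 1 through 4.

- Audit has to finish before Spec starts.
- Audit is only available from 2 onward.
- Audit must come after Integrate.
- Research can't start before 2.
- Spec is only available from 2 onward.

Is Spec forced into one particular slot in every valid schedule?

Spec can be 3 (e.g. Deploy -> 1; Draft -> 1; Integrate -> 1; Audit -> 2; Spec -> 3; Research -> 2) or 4 (e.g. Research in 2, Audit in 2, Deploy in 1, Draft in 1, Integrate in 1, Spec in 4).

No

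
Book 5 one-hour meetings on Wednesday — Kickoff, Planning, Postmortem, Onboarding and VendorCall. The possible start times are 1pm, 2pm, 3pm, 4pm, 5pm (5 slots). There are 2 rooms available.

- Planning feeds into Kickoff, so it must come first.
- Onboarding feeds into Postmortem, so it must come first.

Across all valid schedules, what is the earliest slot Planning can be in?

1pm

Downstream work caps Planning at 4pm.
Planning at 1pm is achievable: Kickoff -> 2pm; Planning -> 1pm; Onboarding -> 1pm; Postmortem -> 2pm; VendorCall -> 3pm.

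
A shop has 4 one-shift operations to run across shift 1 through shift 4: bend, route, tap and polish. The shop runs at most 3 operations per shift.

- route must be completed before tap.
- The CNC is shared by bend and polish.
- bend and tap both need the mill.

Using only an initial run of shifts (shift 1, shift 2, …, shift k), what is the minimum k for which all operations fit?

The precedence chain requires at least 2 distinct shifts.
With at most 3 per shift and 4 operations, at least 2 shifts are needed.
2 works (last occupied shift: shift 2): for example polish=shift 2; route=shift 1; bend=shift 1; tap=shift 2.

2 shifts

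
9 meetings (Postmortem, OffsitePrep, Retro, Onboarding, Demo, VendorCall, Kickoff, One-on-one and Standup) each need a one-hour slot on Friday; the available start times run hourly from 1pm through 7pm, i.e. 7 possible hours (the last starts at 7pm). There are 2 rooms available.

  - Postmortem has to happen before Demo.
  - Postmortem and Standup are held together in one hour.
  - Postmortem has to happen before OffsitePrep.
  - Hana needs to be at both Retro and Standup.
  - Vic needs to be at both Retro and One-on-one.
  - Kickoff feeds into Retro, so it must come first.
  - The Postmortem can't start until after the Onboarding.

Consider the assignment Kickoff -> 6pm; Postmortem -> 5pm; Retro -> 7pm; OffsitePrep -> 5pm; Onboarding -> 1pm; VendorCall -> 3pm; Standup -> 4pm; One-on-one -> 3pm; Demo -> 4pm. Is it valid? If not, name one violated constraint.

No. Postmortem has to happen before Demo is not satisfied.

Postmortem has to happen before OffsitePrep — violated.
Kickoff feeds into Retro, so it must come first — holds.
The Postmortem can't start until after the Onboarding — holds.
Postmortem has to happen before Demo — violated.
There are 2 rooms available — holds.
Vic needs to be at both Retro and One-on-one — holds.
Postmortem and Standup are held together in one hour — violated.
Hana needs to be at both Retro and Standup — holds.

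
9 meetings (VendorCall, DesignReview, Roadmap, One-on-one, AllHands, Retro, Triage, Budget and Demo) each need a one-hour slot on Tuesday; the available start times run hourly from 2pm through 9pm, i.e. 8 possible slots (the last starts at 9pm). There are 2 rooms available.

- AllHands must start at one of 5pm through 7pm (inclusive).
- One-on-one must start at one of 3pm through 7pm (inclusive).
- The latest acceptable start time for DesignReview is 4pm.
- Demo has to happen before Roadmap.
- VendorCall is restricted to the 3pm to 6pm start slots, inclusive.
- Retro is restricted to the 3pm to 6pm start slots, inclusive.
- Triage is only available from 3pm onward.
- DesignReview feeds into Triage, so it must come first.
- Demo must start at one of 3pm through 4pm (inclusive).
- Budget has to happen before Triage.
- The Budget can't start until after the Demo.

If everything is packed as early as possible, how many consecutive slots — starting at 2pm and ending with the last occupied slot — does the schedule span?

The precedence chain requires at least 3 distinct slots.
With at most 2 per slot and 9 meetings, at least 5 slots are needed.
AllHands can't be placed before 5pm — that is slot 4 counting from 2pm — so the schedule must run through at least 4 slots.
5 works (last occupied slot: 6pm): for example VendorCall in 3pm, Demo in 3pm, Budget in 4pm, AllHands in 5pm, Triage in 5pm, Retro in 6pm, DesignReview in 2pm, Roadmap in 6pm, One-on-one in 4pm.

5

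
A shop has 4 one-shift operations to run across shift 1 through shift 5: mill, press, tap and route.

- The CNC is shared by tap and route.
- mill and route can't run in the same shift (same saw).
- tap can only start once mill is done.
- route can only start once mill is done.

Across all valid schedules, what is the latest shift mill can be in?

Downstream work caps mill at shift 4.
mill at shift 3 is achievable: route -> shift 5; tap -> shift 4; press -> shift 1; mill -> shift 3.
Nothing later works — the conflict constraints rule out every shift after shift 3.

shift 3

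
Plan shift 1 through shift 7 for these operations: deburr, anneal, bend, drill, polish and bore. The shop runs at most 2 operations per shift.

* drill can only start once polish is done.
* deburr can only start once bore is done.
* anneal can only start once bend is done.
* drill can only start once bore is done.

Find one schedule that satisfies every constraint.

bend in shift 3, drill in shift 2, bore in shift 1, anneal in shift 4, polish in shift 1, deburr in shift 2

Checking: bore(shift 1) before drill(shift 2); polish(shift 1) before drill(shift 2); bore(shift 1) before deburr(shift 2); bend(shift 3) before anneal(shift 4); max 2 per shift (cap 2).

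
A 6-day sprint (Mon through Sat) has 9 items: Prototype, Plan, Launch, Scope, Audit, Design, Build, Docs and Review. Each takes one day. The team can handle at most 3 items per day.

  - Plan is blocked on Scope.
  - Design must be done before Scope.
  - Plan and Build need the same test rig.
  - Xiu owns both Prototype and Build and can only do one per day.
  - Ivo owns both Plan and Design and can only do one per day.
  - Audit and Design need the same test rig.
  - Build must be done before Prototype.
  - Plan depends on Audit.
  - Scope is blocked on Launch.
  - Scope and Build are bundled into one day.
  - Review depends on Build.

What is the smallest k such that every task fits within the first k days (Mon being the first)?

3

The precedence chain requires at least 3 distinct days.
With at most 3 per day and 9 tasks, at least 3 days are needed.
3 works (last occupied day: Wed): for example Review -> Wed; Plan -> Wed; Audit -> Tue; Design -> Mon; Launch -> Mon; Prototype -> Wed; Docs -> Mon; Scope -> Tue; Build -> Tue.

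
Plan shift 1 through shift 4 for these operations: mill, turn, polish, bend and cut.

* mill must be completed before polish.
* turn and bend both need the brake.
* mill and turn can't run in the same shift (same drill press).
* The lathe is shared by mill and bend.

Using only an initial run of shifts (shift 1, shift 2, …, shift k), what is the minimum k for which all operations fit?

3

The precedence chain requires at least 2 distinct shifts.
Could 2 shifts be enough, i.e. nothing placed later than shift 2? No: polish must come after mill (at shift 1 or later) → {shift 2}; mill must come before polish (at shift 2 or earlier) → {shift 1}; turn can't share with mill (shift 1) → {shift 2}; bend can't share with turn (shift 2) → {shift 1}; bend can't share with mill (shift 1) → nothing is left.
So 2 shifts is not enough.
3 works (last occupied shift: shift 3): for example polish -> shift 2; turn -> shift 2; cut -> shift 1; bend -> shift 3; mill -> shift 1.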